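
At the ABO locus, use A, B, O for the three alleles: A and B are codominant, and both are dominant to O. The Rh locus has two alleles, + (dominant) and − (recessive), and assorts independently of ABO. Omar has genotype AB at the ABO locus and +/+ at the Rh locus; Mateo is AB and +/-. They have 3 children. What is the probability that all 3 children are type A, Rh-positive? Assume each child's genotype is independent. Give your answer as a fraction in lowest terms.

1/64

ABO cross AB × AB → 1/4 A, 1/4 B, 1/2 AB.
Rh cross +/+ × +/- → 1 Rh+; so P(type A, Rh-positive) = 1/4 × 1 = 1/4 per child.
All 3 independent: (1/4)^3 = 1/64.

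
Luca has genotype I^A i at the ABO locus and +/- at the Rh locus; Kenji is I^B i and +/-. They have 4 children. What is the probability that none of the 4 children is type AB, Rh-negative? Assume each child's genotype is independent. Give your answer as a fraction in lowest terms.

ABO cross I^A i × I^B i → 1/4 O, 1/4 A, 1/4 B, 1/4 AB.
Rh cross +/- × +/- → 3/4 Rh+, 1/4 Rh-; so P(type AB, Rh-negative) = 1/4 × 1/4 = 1/16 per child.
P(not type AB, Rh-negative) = 15/16 for one child; (15/16)^4 = 50625/65536.

50625/65536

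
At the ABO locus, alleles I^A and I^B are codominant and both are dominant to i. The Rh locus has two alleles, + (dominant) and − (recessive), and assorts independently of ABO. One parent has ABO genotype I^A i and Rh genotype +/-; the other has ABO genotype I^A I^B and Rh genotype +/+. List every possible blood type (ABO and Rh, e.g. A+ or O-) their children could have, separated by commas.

A+, B+, AB+

Gametes from I^A i × I^A I^B give offspring ABO genotypes I^A I^A, I^A I^B, I^A i, I^B i, i.e. phenotypes A, B, AB.
Rh cross +/- × +/+ → phenotypes Rh+.
Combining independently: A+, B+, AB+.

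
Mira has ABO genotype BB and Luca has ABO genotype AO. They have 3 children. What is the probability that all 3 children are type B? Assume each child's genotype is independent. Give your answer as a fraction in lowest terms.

ABO cross BB × AO → 1/2 B, 1/2 AB.
So P(type B) = 1/2 per child.
All 3 independent: (1/2)^3 = 1/8.

1/8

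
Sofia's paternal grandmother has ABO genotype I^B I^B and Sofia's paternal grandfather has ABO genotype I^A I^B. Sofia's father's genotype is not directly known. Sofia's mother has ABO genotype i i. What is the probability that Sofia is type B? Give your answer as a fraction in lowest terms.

3/4

Sofia's father's ABO genotype from I^B I^B × I^A I^B: 1/2 I^A I^B, 1/2 I^B I^B.
Crossing each possibility with the mother i i and summing P(type B): 1/2·1/2 + 1/2·1 = 3/4.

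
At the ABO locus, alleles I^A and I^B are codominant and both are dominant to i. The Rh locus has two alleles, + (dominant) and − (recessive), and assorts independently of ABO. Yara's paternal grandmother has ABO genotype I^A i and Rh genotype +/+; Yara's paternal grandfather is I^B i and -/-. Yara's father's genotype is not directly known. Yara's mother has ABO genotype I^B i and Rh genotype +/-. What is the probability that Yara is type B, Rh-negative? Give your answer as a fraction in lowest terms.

1/8

Yara's father's ABO genotype from I^A i × I^B i: 1/4 I^A I^B, 1/4 I^A i, 1/4 I^B i, 1/4 i i.
Crossing each possibility with the mother I^B i and summing P(type B): 1/4·1/2 + 1/4·1/4 + 1/4·3/4 + 1/4·1/2 = 1/2.
Similarly for Rh via the father's Rh distribution: P(Rh-) = 1/4.
Independent loci: 1/2 × 1/4 = 1/8.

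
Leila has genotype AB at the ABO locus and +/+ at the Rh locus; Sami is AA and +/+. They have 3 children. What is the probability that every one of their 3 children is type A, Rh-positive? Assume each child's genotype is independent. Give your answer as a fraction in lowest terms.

ABO cross AB × AA → 1/2 A, 1/2 AB.
Rh cross +/+ × +/+ → 1 Rh+; so P(type A, Rh-positive) = 1/2 × 1 = 1/2 per child.
All 3 independent: (1/2)^3 = 1/8.

1/8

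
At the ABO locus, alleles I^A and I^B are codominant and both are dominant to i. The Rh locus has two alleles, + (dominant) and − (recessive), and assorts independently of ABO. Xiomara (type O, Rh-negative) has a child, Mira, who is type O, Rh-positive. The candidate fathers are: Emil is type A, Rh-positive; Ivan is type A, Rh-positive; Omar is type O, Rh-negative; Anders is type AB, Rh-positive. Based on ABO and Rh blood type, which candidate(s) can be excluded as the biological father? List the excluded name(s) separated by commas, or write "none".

A candidate is excluded only if no genotype consistent with his phenotype could produce a type O, Rh-positive child with a type O, Rh-negative mother.
Omar (type O, Rh-): no genotype consistent with that phenotype can produce a type-O Rh+ child with a type-O mother.
Anders (type AB, Rh+): no genotype consistent with that phenotype can produce a type-O Rh+ child with a type-O mother.

Omar, Anders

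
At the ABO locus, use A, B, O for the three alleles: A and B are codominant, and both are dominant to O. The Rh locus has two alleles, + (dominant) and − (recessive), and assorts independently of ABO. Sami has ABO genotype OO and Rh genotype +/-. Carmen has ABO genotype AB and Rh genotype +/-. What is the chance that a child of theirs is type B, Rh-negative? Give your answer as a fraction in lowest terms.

1/8

ABO cross OO × AB → offspring phenotypes: 1/2 A, 1/2 B.
Rh cross +/- × +/- → 3/4 Rh+, 1/4 Rh-.
Independent loci: P(type B, Rh-negative) = 1/2 × 1/4 = 1/8.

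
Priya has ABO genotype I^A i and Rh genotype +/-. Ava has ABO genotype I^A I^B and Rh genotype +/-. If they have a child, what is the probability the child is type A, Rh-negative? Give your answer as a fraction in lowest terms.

ABO cross I^A i × I^A I^B → offspring phenotypes: 1/2 A, 1/4 B, 1/4 AB.
Rh cross +/- × +/- → 3/4 Rh+, 1/4 Rh-.
Independent loci: P(type A, Rh-negative) = 1/2 × 1/4 = 1/8.

1/8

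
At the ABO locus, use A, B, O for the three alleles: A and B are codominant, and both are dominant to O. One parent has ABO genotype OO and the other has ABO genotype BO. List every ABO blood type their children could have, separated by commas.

O, B

Gametes from OO × BO give offspring ABO genotypes BO, OO, i.e. phenotypes O, B.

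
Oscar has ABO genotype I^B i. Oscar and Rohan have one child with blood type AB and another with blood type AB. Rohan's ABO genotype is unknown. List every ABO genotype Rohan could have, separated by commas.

I^A I^A, I^A I^B, I^A i

For each candidate genotype of Rohan, check whether crossing it with I^B i can produce every observed child phenotype.
  I^A I^A → possible child types {A, AB} ✓
  I^A I^B → possible child types {A, B, AB} ✓
  I^A i → possible child types {O, A, B, AB} ✓
  I^B I^B → possible child types {B} ✗
  I^B i → possible child types {O, B} ✗
  i i → possible child types {O, B} ✗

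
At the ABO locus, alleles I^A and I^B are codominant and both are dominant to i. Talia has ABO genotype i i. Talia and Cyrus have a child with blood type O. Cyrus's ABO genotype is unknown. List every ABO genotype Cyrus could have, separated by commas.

I^A i, I^B i, i i

For each candidate genotype of Cyrus, check whether crossing it with i i can produce every observed child phenotype.
  I^A I^A → possible child types {A} ✗
  I^A I^B → possible child types {A, B} ✗
  I^A i → possible child types {O, A} ✓
  I^B I^B → possible child types {B} ✗
  I^B i → possible child types {O, B} ✓
  i i → possible child types {O} ✓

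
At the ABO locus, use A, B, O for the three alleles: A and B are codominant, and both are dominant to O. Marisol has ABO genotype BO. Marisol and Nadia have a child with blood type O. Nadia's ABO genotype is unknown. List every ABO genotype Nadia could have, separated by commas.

AO, BO, OO

For each candidate genotype of Nadia, check whether crossing it with BO can produce every observed child phenotype.
  AA → possible child types {A, AB} ✗
  AB → possible child types {A, B, AB} ✗
  AO → possible child types {O, A, B, AB} ✓
  BB → possible child types {B} ✗
  BO → possible child types {O, B} ✓
  OO → possible child types {O, B} ✓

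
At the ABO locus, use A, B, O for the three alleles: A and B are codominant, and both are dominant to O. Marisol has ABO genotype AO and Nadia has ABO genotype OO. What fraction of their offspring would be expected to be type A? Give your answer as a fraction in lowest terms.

ABO cross AO × OO → offspring phenotypes: 1/2 O, 1/2 A.
So P(type A) = 1/2.

1/2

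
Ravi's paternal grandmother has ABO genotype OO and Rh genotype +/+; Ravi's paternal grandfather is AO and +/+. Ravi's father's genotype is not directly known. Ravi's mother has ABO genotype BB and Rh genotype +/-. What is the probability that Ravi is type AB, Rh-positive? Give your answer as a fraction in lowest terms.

1/4

Ravi's father's ABO genotype from OO × AO: 1/2 AO, 1/2 OO.
Crossing each possibility with the mother BB and summing P(type AB): 1/2·1/2 + 1/2·0 = 1/4.
Similarly for Rh via the father's Rh distribution: P(Rh+) = 1.
Independent loci: 1/4 × 1 = 1/4.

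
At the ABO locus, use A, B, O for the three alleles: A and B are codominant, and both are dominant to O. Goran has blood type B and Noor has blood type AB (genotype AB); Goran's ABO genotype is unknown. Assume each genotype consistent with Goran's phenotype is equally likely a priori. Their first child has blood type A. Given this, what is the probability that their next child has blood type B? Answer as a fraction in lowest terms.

Possible genotypes: Goran ∈ {BB, BO}; Noor ∈ {AB}.
Weight each parental genotype pair by prior × P(type-A child):
  BO × AB: posterior weight 1; P(next child type B) = 1/2.
Weighted sum = 1/2.

1/2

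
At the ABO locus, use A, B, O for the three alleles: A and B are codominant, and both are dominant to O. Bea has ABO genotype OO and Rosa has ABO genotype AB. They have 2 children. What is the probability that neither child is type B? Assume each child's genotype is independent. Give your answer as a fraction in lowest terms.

ABO cross OO × AB → 1/2 A, 1/2 B.
So P(type B) = 1/2 per child.
P(not type B) = 1/2 for one child; (1/2)^2 = 1/4.

1/4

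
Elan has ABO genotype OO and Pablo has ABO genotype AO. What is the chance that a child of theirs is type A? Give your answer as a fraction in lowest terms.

ABO cross OO × AO → offspring phenotypes: 1/2 O, 1/2 A.
So P(type A) = 1/2.

1/2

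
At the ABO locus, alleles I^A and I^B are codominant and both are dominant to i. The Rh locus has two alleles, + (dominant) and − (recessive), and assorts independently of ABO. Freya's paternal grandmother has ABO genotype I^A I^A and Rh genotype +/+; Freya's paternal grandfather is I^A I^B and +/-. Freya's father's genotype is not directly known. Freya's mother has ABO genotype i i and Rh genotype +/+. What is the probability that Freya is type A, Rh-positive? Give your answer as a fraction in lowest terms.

3/4

Freya's father's ABO genotype from I^A I^A × I^A I^B: 1/2 I^A I^A, 1/2 I^A I^B.
Crossing each possibility with the mother i i and summing P(type A): 1/2·1 + 1/2·1/2 = 3/4.
Similarly for Rh via the father's Rh distribution: P(Rh+) = 1.
Independent loci: 3/4 × 1 = 3/4.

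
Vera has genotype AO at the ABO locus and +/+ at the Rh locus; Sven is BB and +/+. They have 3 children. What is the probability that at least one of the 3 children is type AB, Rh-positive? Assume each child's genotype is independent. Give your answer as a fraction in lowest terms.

ABO cross AO × BB → 1/2 B, 1/2 AB.
Rh cross +/+ × +/+ → 1 Rh+; so P(type AB, Rh-positive) = 1/2 × 1 = 1/2 per child.
P(none) = (1/2)^3 = 1/8; P(at least one) = 1 − 1/8 = 7/8.

7/8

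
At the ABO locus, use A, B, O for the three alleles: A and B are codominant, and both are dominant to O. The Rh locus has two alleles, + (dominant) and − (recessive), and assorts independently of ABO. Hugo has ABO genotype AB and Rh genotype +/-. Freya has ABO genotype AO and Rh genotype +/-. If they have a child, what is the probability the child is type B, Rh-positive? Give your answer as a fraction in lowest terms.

3/16

ABO cross AB × AO → offspring phenotypes: 1/2 A, 1/4 B, 1/4 AB.
Rh cross +/- × +/- → 3/4 Rh+, 1/4 Rh-.
Independent loci: P(type B, Rh-positive) = 1/4 × 3/4 = 3/16.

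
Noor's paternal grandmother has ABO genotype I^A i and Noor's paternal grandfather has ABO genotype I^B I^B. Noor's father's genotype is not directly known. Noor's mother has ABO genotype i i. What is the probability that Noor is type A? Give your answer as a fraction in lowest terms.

Noor's father's ABO genotype from I^A i × I^B I^B: 1/2 I^A I^B, 1/2 I^B i.
Crossing each possibility with the mother i i and summing P(type A): 1/2·1/2 + 1/2·0 = 1/4.

1/4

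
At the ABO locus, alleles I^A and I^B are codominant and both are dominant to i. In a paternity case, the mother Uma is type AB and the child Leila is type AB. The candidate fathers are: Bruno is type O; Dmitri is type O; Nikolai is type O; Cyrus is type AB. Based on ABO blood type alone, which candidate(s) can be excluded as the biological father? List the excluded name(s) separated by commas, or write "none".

Bruno, Dmitri, Nikolai

A candidate is excluded only if no genotype consistent with his phenotype could produce a type AB child with a type AB mother.
Bruno (type O): no genotype consistent with that phenotype can produce a type-AB child with a type-AB mother.
Dmitri (type O): no genotype consistent with that phenotype can produce a type-AB child with a type-AB mother.
Nikolai (type O): no genotype consistent with that phenotype can produce a type-AB child with a type-AB mother.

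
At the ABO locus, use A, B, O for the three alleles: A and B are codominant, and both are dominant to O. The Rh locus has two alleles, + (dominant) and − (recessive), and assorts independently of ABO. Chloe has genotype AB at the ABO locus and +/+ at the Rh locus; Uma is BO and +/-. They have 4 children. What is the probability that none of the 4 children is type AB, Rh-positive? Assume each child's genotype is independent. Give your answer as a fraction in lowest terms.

ABO cross AB × BO → 1/4 A, 1/2 B, 1/4 AB.
Rh cross +/+ × +/- → 1 Rh+; so P(type AB, Rh-positive) = 1/4 × 1 = 1/4 per child.
P(not type AB, Rh-positive) = 3/4 for one child; (3/4)^4 = 81/256.

81/256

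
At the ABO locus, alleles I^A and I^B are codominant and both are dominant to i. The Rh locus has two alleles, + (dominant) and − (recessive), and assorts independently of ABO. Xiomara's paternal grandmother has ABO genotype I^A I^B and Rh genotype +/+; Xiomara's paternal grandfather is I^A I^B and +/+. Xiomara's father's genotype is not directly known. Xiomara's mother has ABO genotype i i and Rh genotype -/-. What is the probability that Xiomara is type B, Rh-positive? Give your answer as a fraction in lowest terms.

Xiomara's father's ABO genotype from I^A I^B × I^A I^B: 1/4 I^A I^A, 1/2 I^A I^B, 1/4 I^B I^B.
Crossing each possibility with the mother i i and summing P(type B): 1/4·0 + 1/2·1/2 + 1/4·1 = 1/2.
Similarly for Rh via the father's Rh distribution: P(Rh+) = 1.
Independent loci: 1/2 × 1 = 1/2.

1/2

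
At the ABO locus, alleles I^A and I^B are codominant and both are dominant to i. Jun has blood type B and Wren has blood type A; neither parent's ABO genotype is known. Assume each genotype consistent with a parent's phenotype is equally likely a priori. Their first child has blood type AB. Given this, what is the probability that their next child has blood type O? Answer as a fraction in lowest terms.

1/36

Possible genotypes: Jun ∈ {I^B I^B, I^B i}; Wren ∈ {I^A I^A, I^A i}.
Weight each parental genotype pair by prior × P(type-AB child):
  I^B I^B × I^A I^A: posterior weight 4/9; P(next child type O) = 0.
  I^B I^B × I^A i: posterior weight 2/9; P(next child type O) = 0.
  I^B i × I^A I^A: posterior weight 2/9; P(next child type O) = 0.
  I^B i × I^A i: posterior weight 1/9; P(next child type O) = 1/4.
Weighted sum = 1/36.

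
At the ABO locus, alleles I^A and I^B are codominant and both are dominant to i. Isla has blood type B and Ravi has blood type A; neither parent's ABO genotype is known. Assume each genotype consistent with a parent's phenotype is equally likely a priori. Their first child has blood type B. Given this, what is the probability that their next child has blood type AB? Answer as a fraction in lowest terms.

5/12

Possible genotypes: Isla ∈ {I^B I^B, I^B i}; Ravi ∈ {I^A I^A, I^A i}.
Weight each parental genotype pair by prior × P(type-B child):
  I^B I^B × I^A i: posterior weight 2/3; P(next child type AB) = 1/2.
  I^B i × I^A i: posterior weight 1/3; P(next child type AB) = 1/4.
Weighted sum = 5/12.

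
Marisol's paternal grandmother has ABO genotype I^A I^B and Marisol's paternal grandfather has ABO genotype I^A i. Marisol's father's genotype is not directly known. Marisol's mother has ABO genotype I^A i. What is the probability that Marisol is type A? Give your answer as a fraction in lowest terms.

Marisol's father's ABO genotype from I^A I^B × I^A i: 1/4 I^A I^A, 1/4 I^A I^B, 1/4 I^A i, 1/4 I^B i.
Crossing each possibility with the mother I^A i and summing P(type A): 1/4·1 + 1/4·1/2 + 1/4·3/4 + 1/4·1/4 = 5/8.

5/8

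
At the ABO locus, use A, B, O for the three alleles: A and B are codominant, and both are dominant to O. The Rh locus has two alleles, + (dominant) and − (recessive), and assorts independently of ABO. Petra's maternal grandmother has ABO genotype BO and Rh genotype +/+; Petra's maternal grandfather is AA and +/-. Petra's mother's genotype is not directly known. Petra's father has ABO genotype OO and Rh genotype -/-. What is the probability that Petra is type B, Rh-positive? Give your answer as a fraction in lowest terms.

Petra's mother's ABO genotype from BO × AA: 1/2 AB, 1/2 AO.
Crossing each possibility with the father OO and summing P(type B): 1/2·1/2 + 1/2·0 = 1/4.
Similarly for Rh via the mother's Rh distribution: P(Rh+) = 3/4.
Independent loci: 1/4 × 3/4 = 3/16.

3/16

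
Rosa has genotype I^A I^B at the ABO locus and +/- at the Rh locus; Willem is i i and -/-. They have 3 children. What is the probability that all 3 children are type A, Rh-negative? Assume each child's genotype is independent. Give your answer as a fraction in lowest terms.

1/64

ABO cross I^A I^B × i i → 1/2 A, 1/2 B.
Rh cross +/- × -/- → 1/2 Rh+, 1/2 Rh-; so P(type A, Rh-negative) = 1/2 × 1/2 = 1/4 per child.
All 3 independent: (1/4)^3 = 1/64.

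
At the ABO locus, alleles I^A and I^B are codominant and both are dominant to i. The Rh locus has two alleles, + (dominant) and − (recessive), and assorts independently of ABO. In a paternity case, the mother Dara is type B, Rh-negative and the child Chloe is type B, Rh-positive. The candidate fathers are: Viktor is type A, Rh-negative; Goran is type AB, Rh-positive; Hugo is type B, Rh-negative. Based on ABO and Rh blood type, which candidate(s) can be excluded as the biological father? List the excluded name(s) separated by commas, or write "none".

Viktor, Hugo

A candidate is excluded only if no genotype consistent with his phenotype could produce a type B, Rh-positive child with a type B, Rh-negative mother.
Viktor (type A, Rh-): no genotype consistent with that phenotype can produce a type-B Rh+ child with a type-B mother.
Hugo (type B, Rh-): no genotype consistent with that phenotype can produce a type-B Rh+ child with a type-B mother.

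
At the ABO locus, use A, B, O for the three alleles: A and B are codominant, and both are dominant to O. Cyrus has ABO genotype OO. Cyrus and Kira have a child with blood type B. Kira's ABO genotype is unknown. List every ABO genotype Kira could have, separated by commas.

For each candidate genotype of Kira, check whether crossing it with OO can produce every observed child phenotype.
  AA → possible child types {A} ✗
  AB → possible child types {A, B} ✓
  AO → possible child types {O, A} ✗
  BB → possible child types {B} ✓
  BO → possible child types {O, B} ✓
  OO → possible child types {O} ✗

AB, BB, BO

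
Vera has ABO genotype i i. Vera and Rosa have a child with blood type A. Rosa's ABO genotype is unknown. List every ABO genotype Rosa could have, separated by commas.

For each candidate genotype of Rosa, check whether crossing it with i i can produce every observed child phenotype.
  I^A I^A → possible child types {A} ✓
  I^A I^B → possible child types {A, B} ✓
  I^A i → possible child types {O, A} ✓
  I^B I^B → possible child types {B} ✗
  I^B i → possible child types {O, B} ✗
  i i → possible child types {O} ✗

I^A I^A, I^A I^B, I^A i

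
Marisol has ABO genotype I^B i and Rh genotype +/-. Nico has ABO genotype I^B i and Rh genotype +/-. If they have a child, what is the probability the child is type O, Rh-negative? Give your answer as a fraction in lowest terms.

ABO cross I^B i × I^B i → offspring phenotypes: 1/4 O, 3/4 B.
Rh cross +/- × +/- → 3/4 Rh+, 1/4 Rh-.
Independent loci: P(type O, Rh-negative) = 1/4 × 1/4 = 1/16.

1/16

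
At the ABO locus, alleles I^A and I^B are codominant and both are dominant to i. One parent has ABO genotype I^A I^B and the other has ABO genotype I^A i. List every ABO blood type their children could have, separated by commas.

Gametes from I^A I^B × I^A i give offspring ABO genotypes I^A I^A, I^A I^B, I^A i, I^B i, i.e. phenotypes A, B, AB.

A, B, AB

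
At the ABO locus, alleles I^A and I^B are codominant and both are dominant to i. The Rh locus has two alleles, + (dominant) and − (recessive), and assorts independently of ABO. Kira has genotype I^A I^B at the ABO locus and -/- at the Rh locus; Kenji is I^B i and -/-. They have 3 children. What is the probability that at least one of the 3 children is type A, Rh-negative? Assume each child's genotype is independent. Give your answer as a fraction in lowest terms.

ABO cross I^A I^B × I^B i → 1/4 A, 1/2 B, 1/4 AB.
Rh cross -/- × -/- → 1 Rh-; so P(type A, Rh-negative) = 1/4 × 1 = 1/4 per child.
P(none) = (3/4)^3 = 27/64; P(at least one) = 1 − 27/64 = 37/64.

37/64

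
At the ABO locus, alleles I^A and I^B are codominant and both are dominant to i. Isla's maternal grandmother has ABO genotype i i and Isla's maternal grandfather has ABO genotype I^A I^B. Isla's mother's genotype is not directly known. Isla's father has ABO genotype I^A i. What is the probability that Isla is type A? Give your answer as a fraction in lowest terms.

Isla's mother's ABO genotype from i i × I^A I^B: 1/2 I^A i, 1/2 I^B i.
Crossing each possibility with the father I^A i and summing P(type A): 1/2·3/4 + 1/2·1/4 = 1/2.

1/2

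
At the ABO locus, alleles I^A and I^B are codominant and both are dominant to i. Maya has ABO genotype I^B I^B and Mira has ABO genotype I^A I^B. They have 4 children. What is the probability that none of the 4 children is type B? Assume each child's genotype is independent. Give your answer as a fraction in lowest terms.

1/16

ABO cross I^B I^B × I^A I^B → 1/2 B, 1/2 AB.
So P(type B) = 1/2 per child.
P(not type B) = 1/2 for one child; (1/2)^4 = 1/16.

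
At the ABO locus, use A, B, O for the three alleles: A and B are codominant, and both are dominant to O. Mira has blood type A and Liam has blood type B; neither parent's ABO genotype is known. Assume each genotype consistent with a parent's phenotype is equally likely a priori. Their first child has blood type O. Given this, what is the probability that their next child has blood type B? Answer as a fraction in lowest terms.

1/4

Possible genotypes: Mira ∈ {AA, AO}; Liam ∈ {BB, BO}.
Weight each parental genotype pair by prior × P(type-O child):
  AO × BO: posterior weight 1; P(next child type B) = 1/4.
Weighted sum = 1/4.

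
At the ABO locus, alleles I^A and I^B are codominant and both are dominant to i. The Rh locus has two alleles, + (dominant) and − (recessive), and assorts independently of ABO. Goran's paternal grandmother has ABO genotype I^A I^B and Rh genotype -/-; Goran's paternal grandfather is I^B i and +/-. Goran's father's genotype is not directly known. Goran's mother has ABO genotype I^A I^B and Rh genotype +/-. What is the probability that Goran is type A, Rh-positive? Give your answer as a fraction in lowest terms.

Goran's father's ABO genotype from I^A I^B × I^B i: 1/4 I^A I^B, 1/4 I^A i, 1/4 I^B I^B, 1/4 I^B i.
Crossing each possibility with the mother I^A I^B and summing P(type A): 1/4·1/4 + 1/4·1/2 + 1/4·0 + 1/4·1/4 = 1/4.
Similarly for Rh via the father's Rh distribution: P(Rh+) = 5/8.
Independent loci: 1/4 × 5/8 = 5/32.

5/32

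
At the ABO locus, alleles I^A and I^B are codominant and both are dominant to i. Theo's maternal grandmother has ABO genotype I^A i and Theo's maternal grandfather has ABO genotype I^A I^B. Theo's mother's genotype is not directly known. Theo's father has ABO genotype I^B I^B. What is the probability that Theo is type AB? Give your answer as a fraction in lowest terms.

Theo's mother's ABO genotype from I^A i × I^A I^B: 1/4 I^A I^A, 1/4 I^A I^B, 1/4 I^A i, 1/4 I^B i.
Crossing each possibility with the father I^B I^B and summing P(type AB): 1/4·1 + 1/4·1/2 + 1/4·1/2 + 1/4·0 = 1/2.

1/2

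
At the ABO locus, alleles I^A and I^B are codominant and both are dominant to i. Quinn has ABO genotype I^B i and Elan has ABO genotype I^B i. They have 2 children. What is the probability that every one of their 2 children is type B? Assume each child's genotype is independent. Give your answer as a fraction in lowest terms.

ABO cross I^B i × I^B i → 1/4 O, 3/4 B.
So P(type B) = 3/4 per child.
All 2 independent: (3/4)^2 = 9/16.

9/16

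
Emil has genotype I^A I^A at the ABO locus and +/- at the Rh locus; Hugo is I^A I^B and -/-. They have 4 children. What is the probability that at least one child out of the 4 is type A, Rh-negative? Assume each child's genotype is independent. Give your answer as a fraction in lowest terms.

ABO cross I^A I^A × I^A I^B → 1/2 A, 1/2 AB.
Rh cross +/- × -/- → 1/2 Rh+, 1/2 Rh-; so P(type A, Rh-negative) = 1/2 × 1/2 = 1/4 per child.
P(none) = (3/4)^4 = 81/256; P(at least one) = 1 − 81/256 = 175/256.

175/256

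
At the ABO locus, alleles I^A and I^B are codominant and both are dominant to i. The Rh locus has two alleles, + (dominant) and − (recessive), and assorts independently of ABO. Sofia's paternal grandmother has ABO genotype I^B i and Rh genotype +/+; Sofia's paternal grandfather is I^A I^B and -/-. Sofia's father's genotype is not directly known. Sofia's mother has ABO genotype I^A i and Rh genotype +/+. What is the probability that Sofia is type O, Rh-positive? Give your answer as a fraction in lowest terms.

1/8

Sofia's father's ABO genotype from I^B i × I^A I^B: 1/4 I^A I^B, 1/4 I^A i, 1/4 I^B I^B, 1/4 I^B i.
Crossing each possibility with the mother I^A i and summing P(type O): 1/4·0 + 1/4·1/4 + 1/4·0 + 1/4·1/4 = 1/8.
Similarly for Rh via the father's Rh distribution: P(Rh+) = 1.
Independent loci: 1/8 × 1 = 1/8.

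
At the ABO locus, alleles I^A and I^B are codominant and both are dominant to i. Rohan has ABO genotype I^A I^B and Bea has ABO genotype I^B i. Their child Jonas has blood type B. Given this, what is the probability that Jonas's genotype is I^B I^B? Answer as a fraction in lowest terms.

1/2

Cross I^A I^B × I^B i → 1/4 I^A I^B, 1/4 I^A i, 1/4 I^B I^B, 1/4 I^B i.
Type-B genotypes among offspring: I^B I^B (1/4), I^B i (1/4); total 1/2.
P(I^B I^B | type B) = (1/4) / (1/2) = 1/2.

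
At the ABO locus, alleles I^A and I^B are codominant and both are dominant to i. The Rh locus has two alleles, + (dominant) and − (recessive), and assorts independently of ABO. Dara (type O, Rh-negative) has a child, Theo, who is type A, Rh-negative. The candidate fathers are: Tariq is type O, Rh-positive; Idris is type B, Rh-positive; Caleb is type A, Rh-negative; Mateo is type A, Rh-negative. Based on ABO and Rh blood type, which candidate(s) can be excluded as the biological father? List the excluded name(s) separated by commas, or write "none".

Tariq, Idris

A candidate is excluded only if no genotype consistent with his phenotype could produce a type A, Rh-negative child with a type O, Rh-negative mother.
Tariq (type O, Rh+): no genotype consistent with that phenotype can produce a type-A Rh- child with a type-O mother.
Idris (type B, Rh+): no genotype consistent with that phenotype can produce a type-A Rh- child with a type-O mother.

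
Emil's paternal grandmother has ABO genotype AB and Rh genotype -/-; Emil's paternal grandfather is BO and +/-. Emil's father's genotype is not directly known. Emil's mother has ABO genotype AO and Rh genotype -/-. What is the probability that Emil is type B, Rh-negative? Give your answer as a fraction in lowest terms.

Emil's father's ABO genotype from AB × BO: 1/4 AB, 1/4 AO, 1/4 BB, 1/4 BO.
Crossing each possibility with the mother AO and summing P(type B): 1/4·1/4 + 1/4·0 + 1/4·1/2 + 1/4·1/4 = 1/4.
Similarly for Rh via the father's Rh distribution: P(Rh-) = 3/4.
Independent loci: 1/4 × 3/4 = 3/16.

3/16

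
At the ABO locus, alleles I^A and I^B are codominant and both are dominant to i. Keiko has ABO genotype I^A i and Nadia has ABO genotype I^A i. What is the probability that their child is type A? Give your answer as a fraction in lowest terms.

3/4

ABO cross I^A i × I^A i → offspring phenotypes: 1/4 O, 3/4 A.
So P(type A) = 3/4.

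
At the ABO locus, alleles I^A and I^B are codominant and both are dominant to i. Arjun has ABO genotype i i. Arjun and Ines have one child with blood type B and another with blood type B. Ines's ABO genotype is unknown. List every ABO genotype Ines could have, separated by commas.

For each candidate genotype of Ines, check whether crossing it with i i can produce every observed child phenotype.
  I^A I^A → possible child types {A} ✗
  I^A I^B → possible child types {A, B} ✓
  I^A i → possible child types {O, A} ✗
  I^B I^B → possible child types {B} ✓
  I^B i → possible child types {O, B} ✓
  i i → possible child types {O} ✗

I^A I^B, I^B I^B, I^B i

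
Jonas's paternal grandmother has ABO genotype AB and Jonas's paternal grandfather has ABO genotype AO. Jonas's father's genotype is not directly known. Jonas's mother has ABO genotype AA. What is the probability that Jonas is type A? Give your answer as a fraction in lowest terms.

Jonas's father's ABO genotype from AB × AO: 1/4 AA, 1/4 AB, 1/4 AO, 1/4 BO.
Crossing each possibility with the mother AA and summing P(type A): 1/4·1 + 1/4·1/2 + 1/4·1 + 1/4·1/2 = 3/4.

3/4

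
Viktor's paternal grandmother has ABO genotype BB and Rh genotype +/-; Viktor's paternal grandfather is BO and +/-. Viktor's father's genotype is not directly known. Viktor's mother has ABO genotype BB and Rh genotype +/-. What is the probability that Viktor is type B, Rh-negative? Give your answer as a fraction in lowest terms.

Viktor's father's ABO genotype from BB × BO: 1/2 BB, 1/2 BO.
Crossing each possibility with the mother BB and summing P(type B): 1/2·1 + 1/2·1 = 1.
Similarly for Rh via the father's Rh distribution: P(Rh-) = 1/4.
Independent loci: 1 × 1/4 = 1/4.

1/4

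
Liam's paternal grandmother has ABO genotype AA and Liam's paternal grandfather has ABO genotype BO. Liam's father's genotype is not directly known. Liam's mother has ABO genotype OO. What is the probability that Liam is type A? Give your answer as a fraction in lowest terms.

1/2

Liam's father's ABO genotype from AA × BO: 1/2 AB, 1/2 AO.
Crossing each possibility with the mother OO and summing P(type A): 1/2·1/2 + 1/2·1/2 = 1/2.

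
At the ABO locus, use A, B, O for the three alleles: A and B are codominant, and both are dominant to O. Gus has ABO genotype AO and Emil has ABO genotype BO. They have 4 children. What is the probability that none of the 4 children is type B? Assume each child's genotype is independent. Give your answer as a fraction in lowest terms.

81/256

ABO cross AO × BO → 1/4 O, 1/4 A, 1/4 B, 1/4 AB.
So P(type B) = 1/4 per child.
P(not type B) = 3/4 for one child; (3/4)^4 = 81/256.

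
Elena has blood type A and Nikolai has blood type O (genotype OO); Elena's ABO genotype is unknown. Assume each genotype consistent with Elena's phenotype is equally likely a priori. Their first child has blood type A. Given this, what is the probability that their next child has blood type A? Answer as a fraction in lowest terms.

5/6

Possible genotypes: Elena ∈ {AA, AO}; Nikolai ∈ {OO}.
Weight each parental genotype pair by prior × P(type-A child):
  AA × OO: posterior weight 2/3; P(next child type A) = 1.
  AO × OO: posterior weight 1/3; P(next child type A) = 1/2.
Weighted sum = 5/6.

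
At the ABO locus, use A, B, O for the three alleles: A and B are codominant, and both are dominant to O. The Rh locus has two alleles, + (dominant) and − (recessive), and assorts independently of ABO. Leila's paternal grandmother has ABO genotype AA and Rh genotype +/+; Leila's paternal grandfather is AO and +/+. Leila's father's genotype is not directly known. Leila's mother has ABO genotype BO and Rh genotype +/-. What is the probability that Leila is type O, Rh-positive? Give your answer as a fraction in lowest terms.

Leila's father's ABO genotype from AA × AO: 1/2 AA, 1/2 AO.
Crossing each possibility with the mother BO and summing P(type O): 1/2·0 + 1/2·1/4 = 1/8.
Similarly for Rh via the father's Rh distribution: P(Rh+) = 1.
Independent loci: 1/8 × 1 = 1/8.

1/8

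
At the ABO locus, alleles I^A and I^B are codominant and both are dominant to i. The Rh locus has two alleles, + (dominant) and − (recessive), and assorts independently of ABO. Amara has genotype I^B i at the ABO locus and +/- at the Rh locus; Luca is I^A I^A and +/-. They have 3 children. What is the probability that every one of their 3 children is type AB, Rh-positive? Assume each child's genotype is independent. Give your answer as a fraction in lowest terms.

ABO cross I^B i × I^A I^A → 1/2 A, 1/2 AB.
Rh cross +/- × +/- → 3/4 Rh+, 1/4 Rh-; so P(type AB, Rh-positive) = 1/2 × 3/4 = 3/8 per child.
All 3 independent: (3/8)^3 = 27/512.

27/512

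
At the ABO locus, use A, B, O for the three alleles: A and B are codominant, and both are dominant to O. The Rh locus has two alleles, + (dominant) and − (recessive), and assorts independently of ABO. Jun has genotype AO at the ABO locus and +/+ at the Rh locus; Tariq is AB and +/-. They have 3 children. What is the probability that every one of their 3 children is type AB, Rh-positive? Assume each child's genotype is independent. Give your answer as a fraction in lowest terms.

1/64

ABO cross AO × AB → 1/2 A, 1/4 B, 1/4 AB.
Rh cross +/+ × +/- → 1 Rh+; so P(type AB, Rh-positive) = 1/4 × 1 = 1/4 per child.
All 3 independent: (1/4)^3 = 1/64.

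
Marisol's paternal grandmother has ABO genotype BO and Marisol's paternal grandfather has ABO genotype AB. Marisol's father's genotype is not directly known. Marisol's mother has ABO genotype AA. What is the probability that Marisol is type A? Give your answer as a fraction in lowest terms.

1/2

Marisol's father's ABO genotype from BO × AB: 1/4 AB, 1/4 AO, 1/4 BB, 1/4 BO.
Crossing each possibility with the mother AA and summing P(type A): 1/4·1/2 + 1/4·1 + 1/4·0 + 1/4·1/2 = 1/2.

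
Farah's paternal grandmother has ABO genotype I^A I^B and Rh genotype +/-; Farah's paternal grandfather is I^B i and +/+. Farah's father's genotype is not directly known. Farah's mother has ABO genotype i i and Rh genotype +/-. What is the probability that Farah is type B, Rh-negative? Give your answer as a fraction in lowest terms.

1/16

Farah's father's ABO genotype from I^A I^B × I^B i: 1/4 I^A I^B, 1/4 I^A i, 1/4 I^B I^B, 1/4 I^B i.
Crossing each possibility with the mother i i and summing P(type B): 1/4·1/2 + 1/4·0 + 1/4·1 + 1/4·1/2 = 1/2.
Similarly for Rh via the father's Rh distribution: P(Rh-) = 1/8.
Independent loci: 1/2 × 1/8 = 1/16.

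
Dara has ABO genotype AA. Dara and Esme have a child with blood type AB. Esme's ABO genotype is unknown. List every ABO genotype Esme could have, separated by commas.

For each candidate genotype of Esme, check whether crossing it with AA can produce every observed child phenotype.
  AA → possible child types {A} ✗
  AB → possible child types {A, AB} ✓
  AO → possible child types {A} ✗
  BB → possible child types {AB} ✓
  BO → possible child types {A, AB} ✓
  OO → possible child types {A} ✗

AB, BB, BO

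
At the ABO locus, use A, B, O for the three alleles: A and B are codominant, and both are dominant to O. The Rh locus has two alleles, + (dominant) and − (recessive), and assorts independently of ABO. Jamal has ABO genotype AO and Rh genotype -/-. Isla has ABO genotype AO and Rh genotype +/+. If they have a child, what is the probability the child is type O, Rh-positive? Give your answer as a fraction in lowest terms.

1/4

ABO cross AO × AO → offspring phenotypes: 1/4 O, 3/4 A.
Rh cross -/- × +/+ → 1 Rh+.
Independent loci: P(type O, Rh-positive) = 1/4 × 1 = 1/4.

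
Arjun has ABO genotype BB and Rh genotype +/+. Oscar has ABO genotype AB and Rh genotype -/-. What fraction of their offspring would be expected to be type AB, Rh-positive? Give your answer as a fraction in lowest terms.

1/2

ABO cross BB × AB → offspring phenotypes: 1/2 B, 1/2 AB.
Rh cross +/+ × -/- → 1 Rh+.
Independent loci: P(type AB, Rh-positive) = 1/2 × 1 = 1/2.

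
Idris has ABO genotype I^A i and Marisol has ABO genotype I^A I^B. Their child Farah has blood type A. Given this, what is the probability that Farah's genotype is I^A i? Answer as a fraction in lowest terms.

1/2

Cross I^A i × I^A I^B → 1/4 I^A I^A, 1/4 I^A I^B, 1/4 I^A i, 1/4 I^B i.
Type-A genotypes among offspring: I^A I^A (1/4), I^A i (1/4); total 1/2.
P(I^A i | type A) = (1/4) / (1/2) = 1/2.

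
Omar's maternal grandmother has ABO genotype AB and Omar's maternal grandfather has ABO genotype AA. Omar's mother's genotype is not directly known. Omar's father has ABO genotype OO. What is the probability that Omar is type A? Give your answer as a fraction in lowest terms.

3/4

Omar's mother's ABO genotype from AB × AA: 1/2 AA, 1/2 AB.
Crossing each possibility with the father OO and summing P(type A): 1/2·1 + 1/2·1/2 = 3/4.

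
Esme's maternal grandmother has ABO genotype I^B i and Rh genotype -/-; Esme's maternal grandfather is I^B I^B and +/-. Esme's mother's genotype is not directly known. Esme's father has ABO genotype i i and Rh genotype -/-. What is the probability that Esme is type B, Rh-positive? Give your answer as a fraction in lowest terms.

Esme's mother's ABO genotype from I^B i × I^B I^B: 1/2 I^B I^B, 1/2 I^B i.
Crossing each possibility with the father i i and summing P(type B): 1/2·1 + 1/2·1/2 = 3/4.
Similarly for Rh via the mother's Rh distribution: P(Rh+) = 1/4.
Independent loci: 3/4 × 1/4 = 3/16.

3/16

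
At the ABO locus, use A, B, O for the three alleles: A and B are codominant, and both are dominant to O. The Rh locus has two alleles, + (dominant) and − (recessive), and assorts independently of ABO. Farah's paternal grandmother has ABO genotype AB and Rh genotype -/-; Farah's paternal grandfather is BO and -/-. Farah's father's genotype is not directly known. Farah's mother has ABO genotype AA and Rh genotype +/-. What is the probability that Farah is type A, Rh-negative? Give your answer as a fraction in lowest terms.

Farah's father's ABO genotype from AB × BO: 1/4 AB, 1/4 AO, 1/4 BB, 1/4 BO.
Crossing each possibility with the mother AA and summing P(type A): 1/4·1/2 + 1/4·1 + 1/4·0 + 1/4·1/2 = 1/2.
Similarly for Rh via the father's Rh distribution: P(Rh-) = 1/2.
Independent loci: 1/2 × 1/2 = 1/4.

1/4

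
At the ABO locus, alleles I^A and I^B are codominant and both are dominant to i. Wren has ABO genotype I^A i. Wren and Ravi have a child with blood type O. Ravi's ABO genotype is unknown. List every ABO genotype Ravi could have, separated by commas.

For each candidate genotype of Ravi, check whether crossing it with I^A i can produce every observed child phenotype.
  I^A I^A → possible child types {A} ✗
  I^A I^B → possible child types {A, B, AB} ✗
  I^A i → possible child types {O, A} ✓
  I^B I^B → possible child types {B, AB} ✗
  I^B i → possible child types {O, A, B, AB} ✓
  i i → possible child types {O, A} ✓

I^A i, I^B i, i i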